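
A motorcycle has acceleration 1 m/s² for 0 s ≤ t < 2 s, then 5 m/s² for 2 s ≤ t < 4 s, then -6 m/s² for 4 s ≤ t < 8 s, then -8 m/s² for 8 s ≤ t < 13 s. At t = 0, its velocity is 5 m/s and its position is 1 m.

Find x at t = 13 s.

-78 m

On each constant-a segment, Δv = aΔt and Δx = v₀Δt + ½aΔt²; chain segment to segment.
0–2 s: v starts 5 m/s; Δx = 5·2 + ½·1·2² = 12 m; v ends 7 m/s.
2–4 s: v starts 7 m/s; Δx = 7·2 + ½·5·2² = 24 m; v ends 17 m/s.
4–8 s: v starts 17 m/s; Δx = 17·4 + ½·-6·4² = 20 m; v ends -7 m/s.
8–13 s: v starts -7 m/s; Δx = -7·5 + ½·-8·5² = -135 m; v ends -47 m/s.
x(13) = 1 + Σ Δx = -78 m.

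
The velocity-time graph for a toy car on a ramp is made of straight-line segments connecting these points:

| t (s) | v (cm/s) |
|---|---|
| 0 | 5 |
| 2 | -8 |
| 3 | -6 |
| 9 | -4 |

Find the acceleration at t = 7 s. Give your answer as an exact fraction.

Acceleration is the slope of the v-t graph on 3–9 s: (-4 − -6)/(9 − 3) = 1/3 cm/s².

1/3 cm/s²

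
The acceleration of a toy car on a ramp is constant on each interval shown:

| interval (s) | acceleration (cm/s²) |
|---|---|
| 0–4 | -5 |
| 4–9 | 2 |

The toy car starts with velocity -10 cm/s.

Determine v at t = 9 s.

Δv equals the area under the a-t graph; then v = v₀ + Δv.
0–4 s: -5 × 4 = -20 cm/s
4–9 s: 2 × 5 = 10 cm/s
Δv = -10 cm/s, so v(9) = -10 + (-10) = -20 cm/s.

-20 cm/s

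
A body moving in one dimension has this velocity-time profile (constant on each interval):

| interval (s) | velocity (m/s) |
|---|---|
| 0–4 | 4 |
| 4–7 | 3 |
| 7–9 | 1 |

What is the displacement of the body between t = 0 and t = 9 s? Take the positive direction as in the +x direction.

27 m

Displacement is the signed area under the v-t curve.
0–4 s: 4 × 4 = 16 m
4–7 s: 3 × 3 = 9 m
7–9 s: 1 × 2 = 2 m
Net displacement = 27 m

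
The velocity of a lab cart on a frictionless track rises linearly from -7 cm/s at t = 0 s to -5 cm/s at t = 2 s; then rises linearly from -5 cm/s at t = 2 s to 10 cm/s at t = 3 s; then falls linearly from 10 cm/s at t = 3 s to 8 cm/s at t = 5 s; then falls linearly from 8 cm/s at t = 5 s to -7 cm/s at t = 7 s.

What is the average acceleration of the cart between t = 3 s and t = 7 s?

-4.25 cm/s²

Average acceleration = Δv/Δt = (-7 − 10)/(7 − 3) = -4.25 cm/s².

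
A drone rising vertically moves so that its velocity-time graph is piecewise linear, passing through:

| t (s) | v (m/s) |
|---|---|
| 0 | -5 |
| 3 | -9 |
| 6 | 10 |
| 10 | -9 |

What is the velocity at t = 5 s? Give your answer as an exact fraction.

On 3–6 s the graph is linear from -9 to 10 m/s: v(5) = -9 + (10 − -9)·(5 − 3)/(6 − 3) = 11/3 m/s.

11/3 m/s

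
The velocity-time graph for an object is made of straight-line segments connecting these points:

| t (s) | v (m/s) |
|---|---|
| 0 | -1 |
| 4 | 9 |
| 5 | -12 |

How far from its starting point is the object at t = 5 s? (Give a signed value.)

14.5 m

Net displacement equals the area under the velocity-time graph (areas below the axis count negative).
0–4 s: ½(-1 + 9)(4) = 16 m
4–5 s: ½(9 + -12)(1) = -1.5 m
Net displacement = 14.5 m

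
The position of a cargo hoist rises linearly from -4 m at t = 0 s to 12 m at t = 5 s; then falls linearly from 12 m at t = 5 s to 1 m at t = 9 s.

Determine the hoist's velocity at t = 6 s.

Velocity is the slope of the x-t graph on 5–9 s: (1 − 12)/(9 − 5) = -2.75 m/s.

-2.75 m/s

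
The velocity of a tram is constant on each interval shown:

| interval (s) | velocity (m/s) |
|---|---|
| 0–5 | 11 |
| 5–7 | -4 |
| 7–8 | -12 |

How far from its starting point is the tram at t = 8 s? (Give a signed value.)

Net displacement equals the area under the velocity-time graph (areas below the axis count negative).
0–5 s: 11 × 5 = 55 m
5–7 s: -4 × 2 = -8 m
7–8 s: -12 × 1 = -12 m
Net displacement = 35 m

35 m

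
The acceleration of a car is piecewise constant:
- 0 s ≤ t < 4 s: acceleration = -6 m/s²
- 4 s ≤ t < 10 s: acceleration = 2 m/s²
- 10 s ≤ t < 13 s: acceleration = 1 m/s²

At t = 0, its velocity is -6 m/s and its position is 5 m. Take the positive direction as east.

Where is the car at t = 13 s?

-260.5 m

On each constant-a segment, Δv = aΔt and Δx = v₀Δt + ½aΔt²; chain segment to segment.
0–4 s: v starts -6 m/s; Δx = -6·4 + ½·-6·4² = -72 m; v ends -30 m/s.
4–10 s: v starts -30 m/s; Δx = -30·6 + ½·2·6² = -144 m; v ends -18 m/s.
10–13 s: v starts -18 m/s; Δx = -18·3 + ½·1·3² = -49.5 m; v ends -15 m/s.
x(13) = 5 + Σ Δx = -260.5 m.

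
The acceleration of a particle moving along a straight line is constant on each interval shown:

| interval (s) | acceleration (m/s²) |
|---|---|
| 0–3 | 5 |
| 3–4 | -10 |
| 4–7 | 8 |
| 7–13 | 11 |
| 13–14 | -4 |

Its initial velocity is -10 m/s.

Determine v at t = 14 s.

81 m/s

Δv equals the area under the a-t graph; then v = v₀ + Δv.
0–3 s: 5 × 3 = 15 m/s
3–4 s: -10 × 1 = -10 m/s
4–7 s: 8 × 3 = 24 m/s
7–13 s: 11 × 6 = 66 m/s
13–14 s: -4 × 1 = -4 m/s
Δv = 91 m/s, so v(14) = -10 + (91) = 81 m/s.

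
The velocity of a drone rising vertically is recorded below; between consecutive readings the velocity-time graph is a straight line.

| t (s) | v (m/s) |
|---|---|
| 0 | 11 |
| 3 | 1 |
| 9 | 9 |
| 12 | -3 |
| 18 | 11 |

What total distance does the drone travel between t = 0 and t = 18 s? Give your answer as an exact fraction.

Total distance travelled is ∫|v| dt — sum the magnitudes of each area piece.
0–3 s: |½(11 + 1)(3)| = 18 m
3–9 s: |½(1 + 9)(6)| = 30 m
9–12 s: v = 0 at t = 11.25 s; triangle areas 10.125 + 1.125 = 11.25 m
12–18 s: v = 0 at t = 93/7 s; triangle areas 27/14 + 363/14 = 195/7 m
Total distance = 2439/28 m

2439/28 m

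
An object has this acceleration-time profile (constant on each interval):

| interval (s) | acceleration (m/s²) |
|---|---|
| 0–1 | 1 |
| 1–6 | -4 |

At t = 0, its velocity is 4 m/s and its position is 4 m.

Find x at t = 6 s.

On each constant-a segment, Δv = aΔt and Δx = v₀Δt + ½aΔt²; chain segment to segment.
0–1 s: v starts 4 m/s; Δx = 4·1 + ½·1·1² = 4.5 m; v ends 5 m/s.
1–6 s: v starts 5 m/s; Δx = 5·5 + ½·-4·5² = -25 m; v ends -15 m/s.
x(6) = 4 + Σ Δx = -16.5 m.

-16.5 m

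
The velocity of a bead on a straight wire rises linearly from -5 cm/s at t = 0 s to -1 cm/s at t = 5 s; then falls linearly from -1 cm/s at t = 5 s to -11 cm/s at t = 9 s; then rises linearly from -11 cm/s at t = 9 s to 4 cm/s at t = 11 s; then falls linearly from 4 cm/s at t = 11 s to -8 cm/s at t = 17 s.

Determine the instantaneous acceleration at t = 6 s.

Acceleration is the slope of the v-t graph on 5–9 s: (-11 − -1)/(9 − 5) = -2.5 cm/s².

-2.5 cm/s²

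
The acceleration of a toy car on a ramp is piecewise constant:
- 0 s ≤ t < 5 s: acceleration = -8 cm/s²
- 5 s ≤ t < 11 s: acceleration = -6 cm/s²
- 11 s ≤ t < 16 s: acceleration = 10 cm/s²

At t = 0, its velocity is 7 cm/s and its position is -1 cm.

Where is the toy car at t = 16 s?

-592 cm

On each constant-a segment, Δv = aΔt and Δx = v₀Δt + ½aΔt²; chain segment to segment.
0–5 s: v starts 7 cm/s; Δx = 7·5 + ½·-8·5² = -65 cm; v ends -33 cm/s.
5–11 s: v starts -33 cm/s; Δx = -33·6 + ½·-6·6² = -306 cm; v ends -69 cm/s.
11–16 s: v starts -69 cm/s; Δx = -69·5 + ½·10·5² = -220 cm; v ends -19 cm/s.
x(16) = -1 + Σ Δx = -592 cm.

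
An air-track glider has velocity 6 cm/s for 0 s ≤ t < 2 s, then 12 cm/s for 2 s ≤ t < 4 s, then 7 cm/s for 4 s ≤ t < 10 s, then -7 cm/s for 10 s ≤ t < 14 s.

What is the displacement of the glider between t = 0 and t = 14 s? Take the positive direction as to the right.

50 cm

Net displacement equals the area under the velocity-time graph (areas below the axis count negative).
0–2 s: 6 × 2 = 12 cm
2–4 s: 12 × 2 = 24 cm
4–10 s: 7 × 6 = 42 cm
10–14 s: -7 × 4 = -28 cm
Net displacement = 50 cm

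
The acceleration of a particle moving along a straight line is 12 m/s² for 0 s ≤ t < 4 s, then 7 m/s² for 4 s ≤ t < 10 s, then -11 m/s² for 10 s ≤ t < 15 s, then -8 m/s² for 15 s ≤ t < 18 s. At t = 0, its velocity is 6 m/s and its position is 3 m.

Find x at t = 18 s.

1002.5 m

On each constant-a segment, Δv = aΔt and Δx = v₀Δt + ½aΔt²; chain segment to segment.
0–4 s: v starts 6 m/s; Δx = 6·4 + ½·12·4² = 120 m; v ends 54 m/s.
4–10 s: v starts 54 m/s; Δx = 54·6 + ½·7·6² = 450 m; v ends 96 m/s.
10–15 s: v starts 96 m/s; Δx = 96·5 + ½·-11·5² = 342.5 m; v ends 41 m/s.
15–18 s: v starts 41 m/s; Δx = 41·3 + ½·-8·3² = 87 m; v ends 17 m/s.
x(18) = 3 + Σ Δx = 1002.5 m.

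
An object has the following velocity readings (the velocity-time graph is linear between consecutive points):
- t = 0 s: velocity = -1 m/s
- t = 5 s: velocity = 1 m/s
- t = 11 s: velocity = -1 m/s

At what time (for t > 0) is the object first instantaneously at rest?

t = 2.5 s

v changes sign on 0–5 s (from -1 to 1); the graph is linear there, so v = 0 at t = 0 + (1)·(5 − 0)/(1 − -1) = 2.5 s.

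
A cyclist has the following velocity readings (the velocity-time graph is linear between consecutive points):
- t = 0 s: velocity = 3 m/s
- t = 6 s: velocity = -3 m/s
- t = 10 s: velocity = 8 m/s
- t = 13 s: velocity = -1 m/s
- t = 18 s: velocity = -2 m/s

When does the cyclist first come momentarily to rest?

v changes sign on 0–6 s (from 3 to -3); the graph is linear there, so v = 0 at t = 0 + (-3)·(6 − 0)/(-3 − 3) = 3 s.

t = 3 s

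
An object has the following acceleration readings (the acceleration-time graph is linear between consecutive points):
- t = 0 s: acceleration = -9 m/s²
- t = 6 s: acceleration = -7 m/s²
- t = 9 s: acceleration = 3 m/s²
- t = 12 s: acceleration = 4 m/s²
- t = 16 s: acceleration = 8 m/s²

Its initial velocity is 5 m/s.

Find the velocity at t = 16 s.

Δv equals the area under the a-t graph; then v = v₀ + Δv.
0–6 s: ½(-9 + -7)(6) = -48 m/s
6–9 s: ½(-7 + 3)(3) = -6 m/s
9–12 s: ½(3 + 4)(3) = 10.5 m/s
12–16 s: ½(4 + 8)(4) = 24 m/s
Δv = -19.5 m/s, so v(16) = 5 + (-19.5) = -14.5 m/s.

-14.5 m/s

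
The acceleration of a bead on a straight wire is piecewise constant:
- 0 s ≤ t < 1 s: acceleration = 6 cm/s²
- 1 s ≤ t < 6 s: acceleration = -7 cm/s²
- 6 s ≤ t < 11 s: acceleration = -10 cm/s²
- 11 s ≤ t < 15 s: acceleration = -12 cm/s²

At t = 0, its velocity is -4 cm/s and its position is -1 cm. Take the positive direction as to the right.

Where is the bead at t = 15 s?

-797.5 cm

On each constant-a segment, Δv = aΔt and Δx = v₀Δt + ½aΔt²; chain segment to segment.
0–1 s: v starts -4 cm/s; Δx = -4·1 + ½·6·1² = -1 cm; v ends 2 cm/s.
1–6 s: v starts 2 cm/s; Δx = 2·5 + ½·-7·5² = -77.5 cm; v ends -33 cm/s.
6–11 s: v starts -33 cm/s; Δx = -33·5 + ½·-10·5² = -290 cm; v ends -83 cm/s.
11–15 s: v starts -83 cm/s; Δx = -83·4 + ½·-12·4² = -428 cm; v ends -131 cm/s.
x(15) = -1 + Σ Δx = -797.5 cm.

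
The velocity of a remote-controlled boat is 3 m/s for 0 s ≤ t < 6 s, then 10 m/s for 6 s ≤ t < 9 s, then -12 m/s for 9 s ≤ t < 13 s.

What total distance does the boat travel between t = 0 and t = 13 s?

Distance (not displacement) is the total path length: add the absolute areas under v-t.
0–6 s: |3| × 6 = 18 m
6–9 s: |10| × 3 = 30 m
9–13 s: |-12| × 4 = 48 m
Total distance = 96 m

96 m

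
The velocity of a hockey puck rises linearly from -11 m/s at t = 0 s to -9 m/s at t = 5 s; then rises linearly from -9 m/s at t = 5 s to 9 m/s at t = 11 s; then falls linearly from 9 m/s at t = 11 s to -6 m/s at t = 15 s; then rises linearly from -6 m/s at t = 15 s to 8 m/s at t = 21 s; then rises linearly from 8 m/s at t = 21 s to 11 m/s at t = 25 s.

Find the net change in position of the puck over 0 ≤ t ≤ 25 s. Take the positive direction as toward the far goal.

Net displacement equals the area under the velocity-time graph (areas below the axis count negative).
0–5 s: ½(-11 + -9)(5) = -50 m
5–11 s: ½(-9 + 9)(6) = 0 m
11–15 s: ½(9 + -6)(4) = 6 m
15–21 s: ½(-6 + 8)(6) = 6 m
21–25 s: ½(8 + 11)(4) = 38 m
Net displacement = 0 m

0 m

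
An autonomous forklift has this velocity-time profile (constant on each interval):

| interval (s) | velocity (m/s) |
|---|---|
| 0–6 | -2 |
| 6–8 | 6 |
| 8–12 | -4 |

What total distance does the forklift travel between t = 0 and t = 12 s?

Distance (not displacement) is the total path length: add the absolute areas under v-t.
0–6 s: |-2| × 6 = 12 m
6–8 s: |6| × 2 = 12 m
8–12 s: |-4| × 4 = 16 m
Total distance = 40 m

40 m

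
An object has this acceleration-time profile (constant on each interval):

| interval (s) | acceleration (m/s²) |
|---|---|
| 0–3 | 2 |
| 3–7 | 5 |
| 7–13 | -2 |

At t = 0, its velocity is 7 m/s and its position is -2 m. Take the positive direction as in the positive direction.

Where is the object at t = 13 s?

On each constant-a segment, Δv = aΔt and Δx = v₀Δt + ½aΔt²; chain segment to segment.
0–3 s: v starts 7 m/s; Δx = 7·3 + ½·2·3² = 30 m; v ends 13 m/s.
3–7 s: v starts 13 m/s; Δx = 13·4 + ½·5·4² = 92 m; v ends 33 m/s.
7–13 s: v starts 33 m/s; Δx = 33·6 + ½·-2·6² = 162 m; v ends 21 m/s.
x(13) = -2 + Σ Δx = 282 m.

282 m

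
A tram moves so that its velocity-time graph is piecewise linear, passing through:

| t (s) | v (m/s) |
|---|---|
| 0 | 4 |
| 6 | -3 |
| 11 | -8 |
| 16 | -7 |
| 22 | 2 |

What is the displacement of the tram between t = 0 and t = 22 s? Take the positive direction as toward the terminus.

Displacement is the signed area under the v-t curve.
0–6 s: ½(4 + -3)(6) = 3 m
6–11 s: ½(-3 + -8)(5) = -27.5 m
11–16 s: ½(-8 + -7)(5) = -37.5 m
16–22 s: ½(-7 + 2)(6) = -15 m
Net displacement = -77 m

-77 m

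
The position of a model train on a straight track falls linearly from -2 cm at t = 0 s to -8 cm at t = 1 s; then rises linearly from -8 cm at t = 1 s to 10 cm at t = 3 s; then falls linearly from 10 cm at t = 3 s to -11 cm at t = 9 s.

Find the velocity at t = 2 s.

9 cm/s

Velocity is the slope of the x-t graph on 1–3 s: (10 − -8)/(3 − 1) = 9 cm/s.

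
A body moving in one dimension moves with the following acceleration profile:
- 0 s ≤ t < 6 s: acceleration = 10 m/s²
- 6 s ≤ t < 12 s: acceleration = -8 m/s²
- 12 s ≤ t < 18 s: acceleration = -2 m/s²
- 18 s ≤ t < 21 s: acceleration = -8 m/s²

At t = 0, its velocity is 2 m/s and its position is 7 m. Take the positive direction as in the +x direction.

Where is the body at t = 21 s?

On each constant-a segment, Δv = aΔt and Δx = v₀Δt + ½aΔt²; chain segment to segment.
0–6 s: v starts 2 m/s; Δx = 2·6 + ½·10·6² = 192 m; v ends 62 m/s.
6–12 s: v starts 62 m/s; Δx = 62·6 + ½·-8·6² = 228 m; v ends 14 m/s.
12–18 s: v starts 14 m/s; Δx = 14·6 + ½·-2·6² = 48 m; v ends 2 m/s.
18–21 s: v starts 2 m/s; Δx = 2·3 + ½·-8·3² = -30 m; v ends -22 m/s.
x(21) = 7 + Σ Δx = 445 m.

445 m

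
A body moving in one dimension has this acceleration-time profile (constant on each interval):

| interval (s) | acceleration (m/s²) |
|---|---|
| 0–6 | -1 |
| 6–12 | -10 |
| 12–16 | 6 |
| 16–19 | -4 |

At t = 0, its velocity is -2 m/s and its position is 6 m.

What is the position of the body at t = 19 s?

On each constant-a segment, Δv = aΔt and Δx = v₀Δt + ½aΔt²; chain segment to segment.
0–6 s: v starts -2 m/s; Δx = -2·6 + ½·-1·6² = -30 m; v ends -8 m/s.
6–12 s: v starts -8 m/s; Δx = -8·6 + ½·-10·6² = -228 m; v ends -68 m/s.
12–16 s: v starts -68 m/s; Δx = -68·4 + ½·6·4² = -224 m; v ends -44 m/s.
16–19 s: v starts -44 m/s; Δx = -44·3 + ½·-4·3² = -150 m; v ends -56 m/s.
x(19) = 6 + Σ Δx = -626 m.

-626 m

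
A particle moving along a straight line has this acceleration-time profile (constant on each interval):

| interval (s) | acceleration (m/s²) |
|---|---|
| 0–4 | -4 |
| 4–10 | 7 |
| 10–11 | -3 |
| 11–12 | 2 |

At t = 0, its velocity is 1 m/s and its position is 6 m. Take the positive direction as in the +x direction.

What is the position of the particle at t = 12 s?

64.5 m

On each constant-a segment, Δv = aΔt and Δx = v₀Δt + ½aΔt²; chain segment to segment.
0–4 s: v starts 1 m/s; Δx = 1·4 + ½·-4·4² = -28 m; v ends -15 m/s.
4–10 s: v starts -15 m/s; Δx = -15·6 + ½·7·6² = 36 m; v ends 27 m/s.
10–11 s: v starts 27 m/s; Δx = 27·1 + ½·-3·1² = 25.5 m; v ends 24 m/s.
11–12 s: v starts 24 m/s; Δx = 24·1 + ½·2·1² = 25 m; v ends 26 m/s.
x(12) = 6 + Σ Δx = 64.5 m.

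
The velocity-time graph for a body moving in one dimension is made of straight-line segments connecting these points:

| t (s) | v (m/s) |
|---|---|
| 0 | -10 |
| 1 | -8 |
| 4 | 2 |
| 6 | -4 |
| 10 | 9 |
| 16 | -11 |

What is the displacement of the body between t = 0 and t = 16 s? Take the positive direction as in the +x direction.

Net displacement equals the area under the velocity-time graph (areas below the axis count negative).
0–1 s: ½(-10 + -8)(1) = -9 m
1–4 s: ½(-8 + 2)(3) = -9 m
4–6 s: ½(2 + -4)(2) = -2 m
6–10 s: ½(-4 + 9)(4) = 10 m
10–16 s: ½(9 + -11)(6) = -6 m
Net displacement = -16 m

-16 m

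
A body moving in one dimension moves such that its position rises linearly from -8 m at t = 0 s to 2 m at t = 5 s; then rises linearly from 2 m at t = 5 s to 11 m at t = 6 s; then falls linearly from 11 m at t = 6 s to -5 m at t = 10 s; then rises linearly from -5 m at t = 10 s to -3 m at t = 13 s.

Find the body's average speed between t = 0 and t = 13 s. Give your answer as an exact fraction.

37/13 m/s

Average speed = (total path length)/(elapsed time); on a piecewise-linear x-t graph the path length is Σ|Δx|.
0–5 s: |Δx| = |2 − -8| = 10 m
5–6 s: |Δx| = |11 − 2| = 9 m
6–10 s: |Δx| = |-5 − 11| = 16 m
10–13 s: |Δx| = |-3 − -5| = 2 m
Total path = 37 m; average speed = 37/13 = 37/13 m/s.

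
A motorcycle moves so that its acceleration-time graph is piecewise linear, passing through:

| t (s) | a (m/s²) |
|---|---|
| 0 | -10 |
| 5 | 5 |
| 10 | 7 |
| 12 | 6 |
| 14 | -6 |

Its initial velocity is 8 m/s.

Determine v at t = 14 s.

38.5 m/s

Δv equals the area under the a-t graph; then v = v₀ + Δv.
0–5 s: ½(-10 + 5)(5) = -12.5 m/s
5–10 s: ½(5 + 7)(5) = 30 m/s
10–12 s: ½(7 + 6)(2) = 13 m/s
12–14 s: ½(6 + -6)(2) = 0 m/s
Δv = 30.5 m/s, so v(14) = 8 + (30.5) = 38.5 m/s.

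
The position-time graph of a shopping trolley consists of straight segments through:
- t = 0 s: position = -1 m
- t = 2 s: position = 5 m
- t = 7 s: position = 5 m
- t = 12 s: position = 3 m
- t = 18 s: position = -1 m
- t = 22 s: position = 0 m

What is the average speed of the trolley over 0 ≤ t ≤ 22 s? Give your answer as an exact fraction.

Average speed = (total path length)/(elapsed time); on a piecewise-linear x-t graph the path length is Σ|Δx|.
0–2 s: |Δx| = |5 − -1| = 6 m
2–7 s: |Δx| = |5 − 5| = 0 m
7–12 s: |Δx| = |3 − 5| = 2 m
12–18 s: |Δx| = |-1 − 3| = 4 m
18–22 s: |Δx| = |0 − -1| = 1 m
Total path = 13 m; average speed = 13/22 = 13/22 m/s.

13/22 m/s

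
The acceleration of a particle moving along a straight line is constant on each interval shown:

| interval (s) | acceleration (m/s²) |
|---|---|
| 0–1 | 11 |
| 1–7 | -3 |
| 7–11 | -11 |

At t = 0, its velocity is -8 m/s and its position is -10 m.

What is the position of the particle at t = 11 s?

On each constant-a segment, Δv = aΔt and Δx = v₀Δt + ½aΔt²; chain segment to segment.
0–1 s: v starts -8 m/s; Δx = -8·1 + ½·11·1² = -2.5 m; v ends 3 m/s.
1–7 s: v starts 3 m/s; Δx = 3·6 + ½·-3·6² = -36 m; v ends -15 m/s.
7–11 s: v starts -15 m/s; Δx = -15·4 + ½·-11·4² = -148 m; v ends -59 m/s.
x(11) = -10 + Σ Δx = -196.5 m.

-196.5 m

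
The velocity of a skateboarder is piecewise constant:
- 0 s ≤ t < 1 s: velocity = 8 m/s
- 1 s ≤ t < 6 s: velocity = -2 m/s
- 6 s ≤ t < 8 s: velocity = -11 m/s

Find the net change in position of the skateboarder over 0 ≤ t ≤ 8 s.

Net displacement equals the area under the velocity-time graph (areas below the axis count negative).
0–1 s: 8 × 1 = 8 m
1–6 s: -2 × 5 = -10 m
6–8 s: -11 × 2 = -22 m
Net displacement = -24 m

-24 m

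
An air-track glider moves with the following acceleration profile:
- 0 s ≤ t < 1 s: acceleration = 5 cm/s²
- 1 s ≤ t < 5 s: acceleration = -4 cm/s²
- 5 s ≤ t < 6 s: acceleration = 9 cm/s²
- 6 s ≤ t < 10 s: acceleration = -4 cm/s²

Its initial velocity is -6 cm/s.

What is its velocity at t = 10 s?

-24 cm/s

Δv equals the area under the a-t graph; then v = v₀ + Δv.
0–1 s: 5 × 1 = 5 cm/s
1–5 s: -4 × 4 = -16 cm/s
5–6 s: 9 × 1 = 9 cm/s
6–10 s: -4 × 4 = -16 cm/s
Δv = -18 cm/s, so v(10) = -6 + (-18) = -24 cm/s.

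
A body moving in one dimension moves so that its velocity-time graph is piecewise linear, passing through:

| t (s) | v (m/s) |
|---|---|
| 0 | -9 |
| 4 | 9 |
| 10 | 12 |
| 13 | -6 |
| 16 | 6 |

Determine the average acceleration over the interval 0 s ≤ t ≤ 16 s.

Average acceleration = Δv/Δt = (6 − -9)/(16 − 0) = 0.9375 m/s².

0.9375 m/s²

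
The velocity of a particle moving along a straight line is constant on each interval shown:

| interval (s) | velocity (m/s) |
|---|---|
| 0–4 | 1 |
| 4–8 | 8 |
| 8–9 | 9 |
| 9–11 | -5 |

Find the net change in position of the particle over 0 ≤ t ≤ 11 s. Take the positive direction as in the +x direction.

Displacement is the signed area under the v-t curve.
0–4 s: 1 × 4 = 4 m
4–8 s: 8 × 4 = 32 m
8–9 s: 9 × 1 = 9 m
9–11 s: -5 × 2 = -10 m
Net displacement = 35 m

35 m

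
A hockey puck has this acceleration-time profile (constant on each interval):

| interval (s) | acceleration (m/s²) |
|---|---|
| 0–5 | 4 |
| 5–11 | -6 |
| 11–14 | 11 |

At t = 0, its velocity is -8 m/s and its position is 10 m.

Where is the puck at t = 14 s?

On each constant-a segment, Δv = aΔt and Δx = v₀Δt + ½aΔt²; chain segment to segment.
0–5 s: v starts -8 m/s; Δx = -8·5 + ½·4·5² = 10 m; v ends 12 m/s.
5–11 s: v starts 12 m/s; Δx = 12·6 + ½·-6·6² = -36 m; v ends -24 m/s.
11–14 s: v starts -24 m/s; Δx = -24·3 + ½·11·3² = -22.5 m; v ends 9 m/s.
x(14) = 10 + Σ Δx = -38.5 m.

-38.5 m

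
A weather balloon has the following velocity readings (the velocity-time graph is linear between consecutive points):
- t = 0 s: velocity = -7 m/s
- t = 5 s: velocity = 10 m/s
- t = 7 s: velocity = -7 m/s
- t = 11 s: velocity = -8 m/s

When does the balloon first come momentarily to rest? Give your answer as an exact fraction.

t = 35/17 s

v changes sign on 0–5 s (from -7 to 10); the graph is linear there, so v = 0 at t = 0 + (7)·(5 − 0)/(10 − -7) = 35/17 s.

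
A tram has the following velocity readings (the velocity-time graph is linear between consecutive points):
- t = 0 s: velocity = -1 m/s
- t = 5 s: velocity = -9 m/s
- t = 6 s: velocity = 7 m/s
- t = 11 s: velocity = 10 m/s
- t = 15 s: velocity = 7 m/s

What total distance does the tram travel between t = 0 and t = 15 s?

Total distance travelled is ∫|v| dt — sum the magnitudes of each area piece.
0–5 s: |½(-1 + -9)(5)| = 25 m
5–6 s: v = 0 at t = 5.5625 s; triangle areas 2.53125 + 1.53125 = 4.0625 m
6–11 s: |½(7 + 10)(5)| = 42.5 m
11–15 s: |½(10 + 7)(4)| = 34 m
Total distance = 105.5625 m

105.5625 m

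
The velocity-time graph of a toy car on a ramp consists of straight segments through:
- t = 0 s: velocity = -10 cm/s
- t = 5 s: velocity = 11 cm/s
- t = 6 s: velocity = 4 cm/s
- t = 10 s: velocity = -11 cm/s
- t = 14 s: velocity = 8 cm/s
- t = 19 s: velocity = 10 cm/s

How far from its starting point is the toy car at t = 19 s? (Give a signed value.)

Displacement is the signed area under the v-t curve.
0–5 s: ½(-10 + 11)(5) = 2.5 cm
5–6 s: ½(11 + 4)(1) = 7.5 cm
6–10 s: ½(4 + -11)(4) = -14 cm
10–14 s: ½(-11 + 8)(4) = -6 cm
14–19 s: ½(8 + 10)(5) = 45 cm
Net displacement = 35 cm

35 cm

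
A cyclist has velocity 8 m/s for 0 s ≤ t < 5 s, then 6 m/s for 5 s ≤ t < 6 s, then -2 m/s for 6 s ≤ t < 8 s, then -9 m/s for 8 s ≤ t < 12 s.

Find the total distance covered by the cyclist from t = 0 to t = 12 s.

Distance (not displacement) is the total path length: add the absolute areas under v-t.
0–5 s: |8| × 5 = 40 m
5–6 s: |6| × 1 = 6 m
6–8 s: |-2| × 2 = 4 m
8–12 s: |-9| × 4 = 36 m
Total distance = 86 m

86 m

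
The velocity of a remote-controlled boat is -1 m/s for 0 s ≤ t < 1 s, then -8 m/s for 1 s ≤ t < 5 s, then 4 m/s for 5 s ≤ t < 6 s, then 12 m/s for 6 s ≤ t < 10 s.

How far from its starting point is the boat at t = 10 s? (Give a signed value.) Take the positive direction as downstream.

Displacement is the signed area under the v-t curve.
0–1 s: -1 × 1 = -1 m
1–5 s: -8 × 4 = -32 m
5–6 s: 4 × 1 = 4 m
6–10 s: 12 × 4 = 48 m
Net displacement = 19 m

19 m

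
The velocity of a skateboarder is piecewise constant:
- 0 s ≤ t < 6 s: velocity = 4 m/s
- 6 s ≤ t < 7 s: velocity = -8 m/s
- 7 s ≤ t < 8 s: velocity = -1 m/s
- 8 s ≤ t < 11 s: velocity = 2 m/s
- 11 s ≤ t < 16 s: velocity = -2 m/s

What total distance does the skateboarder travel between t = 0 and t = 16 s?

49 m

Total distance travelled is ∫|v| dt — sum the magnitudes of each area piece.
0–6 s: |4| × 6 = 24 m
6–7 s: |-8| × 1 = 8 m
7–8 s: |-1| × 1 = 1 m
8–11 s: |2| × 3 = 6 m
11–16 s: |-2| × 5 = 10 m
Total distance = 49 m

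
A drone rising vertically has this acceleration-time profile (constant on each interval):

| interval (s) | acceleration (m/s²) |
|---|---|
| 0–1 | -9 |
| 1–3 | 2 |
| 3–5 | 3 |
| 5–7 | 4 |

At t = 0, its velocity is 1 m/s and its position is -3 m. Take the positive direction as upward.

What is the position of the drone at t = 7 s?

-8.5 m

On each constant-a segment, Δv = aΔt and Δx = v₀Δt + ½aΔt²; chain segment to segment.
0–1 s: v starts 1 m/s; Δx = 1·1 + ½·-9·1² = -3.5 m; v ends -8 m/s.
1–3 s: v starts -8 m/s; Δx = -8·2 + ½·2·2² = -12 m; v ends -4 m/s.
3–5 s: v starts -4 m/s; Δx = -4·2 + ½·3·2² = -2 m; v ends 2 m/s.
5–7 s: v starts 2 m/s; Δx = 2·2 + ½·4·2² = 12 m; v ends 10 m/s.
x(7) = -3 + Σ Δx = -8.5 m.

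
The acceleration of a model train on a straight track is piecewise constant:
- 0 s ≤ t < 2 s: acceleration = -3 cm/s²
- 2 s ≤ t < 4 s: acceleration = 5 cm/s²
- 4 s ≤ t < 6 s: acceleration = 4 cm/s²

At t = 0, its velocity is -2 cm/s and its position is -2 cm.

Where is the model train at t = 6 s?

-6 cm

On each constant-a segment, Δv = aΔt and Δx = v₀Δt + ½aΔt²; chain segment to segment.
0–2 s: v starts -2 cm/s; Δx = -2·2 + ½·-3·2² = -10 cm; v ends -8 cm/s.
2–4 s: v starts -8 cm/s; Δx = -8·2 + ½·5·2² = -6 cm; v ends 2 cm/s.
4–6 s: v starts 2 cm/s; Δx = 2·2 + ½·4·2² = 12 cm; v ends 10 cm/s.
x(6) = -2 + Σ Δx = -6 cm.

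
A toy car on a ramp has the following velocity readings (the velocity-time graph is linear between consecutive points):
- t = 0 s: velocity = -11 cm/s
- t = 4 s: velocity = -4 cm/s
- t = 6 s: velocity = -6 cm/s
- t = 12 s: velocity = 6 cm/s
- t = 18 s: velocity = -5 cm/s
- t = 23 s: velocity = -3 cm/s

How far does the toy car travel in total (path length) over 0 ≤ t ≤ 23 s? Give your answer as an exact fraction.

Distance (not displacement) is the total path length: add the absolute areas under v-t.
0–4 s: |½(-11 + -4)(4)| = 30 cm
4–6 s: |½(-4 + -6)(2)| = 10 cm
6–12 s: v = 0 at t = 9 s; triangle areas 9 + 9 = 18 cm
12–18 s: v = 0 at t = 168/11 s; triangle areas 108/11 + 75/11 = 183/11 cm
18–23 s: |½(-5 + -3)(5)| = 20 cm
Total distance = 1041/11 cm

1041/11 cm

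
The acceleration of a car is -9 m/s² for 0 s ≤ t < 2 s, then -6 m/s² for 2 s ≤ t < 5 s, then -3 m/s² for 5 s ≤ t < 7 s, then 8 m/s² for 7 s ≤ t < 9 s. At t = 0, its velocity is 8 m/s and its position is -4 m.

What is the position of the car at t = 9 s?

-177 m

On each constant-a segment, Δv = aΔt and Δx = v₀Δt + ½aΔt²; chain segment to segment.
0–2 s: v starts 8 m/s; Δx = 8·2 + ½·-9·2² = -2 m; v ends -10 m/s.
2–5 s: v starts -10 m/s; Δx = -10·3 + ½·-6·3² = -57 m; v ends -28 m/s.
5–7 s: v starts -28 m/s; Δx = -28·2 + ½·-3·2² = -62 m; v ends -34 m/s.
7–9 s: v starts -34 m/s; Δx = -34·2 + ½·8·2² = -52 m; v ends -18 m/s.
x(9) = -4 + Σ Δx = -177 m.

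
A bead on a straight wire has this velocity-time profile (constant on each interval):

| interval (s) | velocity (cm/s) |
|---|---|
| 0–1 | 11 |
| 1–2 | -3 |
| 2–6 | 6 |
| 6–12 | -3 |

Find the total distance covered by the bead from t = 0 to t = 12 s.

56 cm

Total distance travelled is ∫|v| dt — sum the magnitudes of each area piece.
0–1 s: |11| × 1 = 11 cm
1–2 s: |-3| × 1 = 3 cm
2–6 s: |6| × 4 = 24 cm
6–12 s: |-3| × 6 = 18 cm
Total distance = 56 cm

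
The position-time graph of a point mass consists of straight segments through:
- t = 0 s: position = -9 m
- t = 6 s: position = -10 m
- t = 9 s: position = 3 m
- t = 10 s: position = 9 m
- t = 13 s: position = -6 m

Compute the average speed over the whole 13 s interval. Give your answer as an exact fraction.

35/13 m/s

Average speed = (total path length)/(elapsed time); on a piecewise-linear x-t graph the path length is Σ|Δx|.
0–6 s: |Δx| = |-10 − -9| = 1 m
6–9 s: |Δx| = |3 − -10| = 13 m
9–10 s: |Δx| = |9 − 3| = 6 m
10–13 s: |Δx| = |-6 − 9| = 15 m
Total path = 35 m; average speed = 35/13 = 35/13 m/s.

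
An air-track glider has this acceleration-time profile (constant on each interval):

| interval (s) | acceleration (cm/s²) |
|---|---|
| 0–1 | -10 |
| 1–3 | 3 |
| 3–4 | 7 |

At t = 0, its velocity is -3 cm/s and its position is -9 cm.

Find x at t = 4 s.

-40.5 cm

On each constant-a segment, Δv = aΔt and Δx = v₀Δt + ½aΔt²; chain segment to segment.
0–1 s: v starts -3 cm/s; Δx = -3·1 + ½·-10·1² = -8 cm; v ends -13 cm/s.
1–3 s: v starts -13 cm/s; Δx = -13·2 + ½·3·2² = -20 cm; v ends -7 cm/s.
3–4 s: v starts -7 cm/s; Δx = -7·1 + ½·7·1² = -3.5 cm; v ends 0 cm/s.
x(4) = -9 + Σ Δx = -40.5 cm.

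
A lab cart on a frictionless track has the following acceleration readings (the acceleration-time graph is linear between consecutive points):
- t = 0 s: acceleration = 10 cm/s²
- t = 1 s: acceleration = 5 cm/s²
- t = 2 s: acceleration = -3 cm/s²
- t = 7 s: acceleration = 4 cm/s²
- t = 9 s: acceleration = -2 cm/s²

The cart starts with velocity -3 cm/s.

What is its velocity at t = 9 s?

Δv equals the area under the a-t graph; then v = v₀ + Δv.
0–1 s: ½(10 + 5)(1) = 7.5 cm/s
1–2 s: ½(5 + -3)(1) = 1 cm/s
2–7 s: ½(-3 + 4)(5) = 2.5 cm/s
7–9 s: ½(4 + -2)(2) = 2 cm/s
Δv = 13 cm/s, so v(9) = -3 + (13) = 10 cm/s.

10 cm/s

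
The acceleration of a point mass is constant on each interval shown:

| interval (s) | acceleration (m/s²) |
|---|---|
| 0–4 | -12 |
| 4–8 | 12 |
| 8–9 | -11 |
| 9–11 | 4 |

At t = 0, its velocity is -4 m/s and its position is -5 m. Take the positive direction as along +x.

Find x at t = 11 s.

-260.5 m

On each constant-a segment, Δv = aΔt and Δx = v₀Δt + ½aΔt²; chain segment to segment.
0–4 s: v starts -4 m/s; Δx = -4·4 + ½·-12·4² = -112 m; v ends -52 m/s.
4–8 s: v starts -52 m/s; Δx = -52·4 + ½·12·4² = -112 m; v ends -4 m/s.
8–9 s: v starts -4 m/s; Δx = -4·1 + ½·-11·1² = -9.5 m; v ends -15 m/s.
9–11 s: v starts -15 m/s; Δx = -15·2 + ½·4·2² = -22 m; v ends -7 m/s.
x(11) = -5 + Σ Δx = -260.5 m.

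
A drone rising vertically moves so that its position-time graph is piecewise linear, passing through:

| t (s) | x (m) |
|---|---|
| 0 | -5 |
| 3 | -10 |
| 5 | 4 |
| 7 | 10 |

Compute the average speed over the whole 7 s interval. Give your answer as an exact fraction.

Average speed = (total path length)/(elapsed time); on a piecewise-linear x-t graph the path length is Σ|Δx|.
0–3 s: |Δx| = |-10 − -5| = 5 m
3–5 s: |Δx| = |4 − -10| = 14 m
5–7 s: |Δx| = |10 − 4| = 6 m
Total path = 25 m; average speed = 25/7 = 25/7 m/s.

25/7 m/s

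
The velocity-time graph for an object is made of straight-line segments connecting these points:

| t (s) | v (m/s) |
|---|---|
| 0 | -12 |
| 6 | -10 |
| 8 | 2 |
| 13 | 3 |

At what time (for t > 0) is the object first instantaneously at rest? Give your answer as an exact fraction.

v changes sign on 6–8 s (from -10 to 2); the graph is linear there, so v = 0 at t = 6 + (10)·(8 − 6)/(2 − -10) = 23/3 s.

t = 23/3 s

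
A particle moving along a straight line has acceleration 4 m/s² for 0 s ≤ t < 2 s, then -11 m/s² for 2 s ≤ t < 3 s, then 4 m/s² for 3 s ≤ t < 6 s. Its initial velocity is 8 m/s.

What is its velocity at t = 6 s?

Δv equals the area under the a-t graph; then v = v₀ + Δv.
0–2 s: 4 × 2 = 8 m/s
2–3 s: -11 × 1 = -11 m/s
3–6 s: 4 × 3 = 12 m/s
Δv = 9 m/s, so v(6) = 8 + (9) = 17 m/s.

17 m/s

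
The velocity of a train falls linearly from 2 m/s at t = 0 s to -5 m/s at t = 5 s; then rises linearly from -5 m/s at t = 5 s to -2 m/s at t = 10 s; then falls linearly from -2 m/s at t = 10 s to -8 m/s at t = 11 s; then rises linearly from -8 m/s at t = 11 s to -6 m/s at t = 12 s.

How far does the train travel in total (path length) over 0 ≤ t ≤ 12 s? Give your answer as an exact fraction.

Distance (not displacement) is the total path length: add the absolute areas under v-t.
0–5 s: v = 0 at t = 10/7 s; triangle areas 10/7 + 125/14 = 145/14 m
5–10 s: |½(-5 + -2)(5)| = 17.5 m
10–11 s: |½(-2 + -8)(1)| = 5 m
11–12 s: |½(-8 + -6)(1)| = 7 m
Total distance = 279/7 m

279/7 m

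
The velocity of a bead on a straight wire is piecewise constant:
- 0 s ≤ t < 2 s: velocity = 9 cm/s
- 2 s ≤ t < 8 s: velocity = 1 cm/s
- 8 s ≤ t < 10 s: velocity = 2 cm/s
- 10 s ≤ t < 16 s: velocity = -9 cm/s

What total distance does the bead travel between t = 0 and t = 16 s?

82 cm

Total distance travelled is ∫|v| dt — sum the magnitudes of each area piece.
0–2 s: |9| × 2 = 18 cm
2–8 s: |1| × 6 = 6 cm
8–10 s: |2| × 2 = 4 cm
10–16 s: |-9| × 6 = 54 cm
Total distance = 82 cm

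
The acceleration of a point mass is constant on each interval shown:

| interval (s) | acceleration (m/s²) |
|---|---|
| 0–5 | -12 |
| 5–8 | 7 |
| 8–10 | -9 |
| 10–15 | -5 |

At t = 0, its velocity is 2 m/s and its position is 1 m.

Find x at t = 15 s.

-711 m

On each constant-a segment, Δv = aΔt and Δx = v₀Δt + ½aΔt²; chain segment to segment.
0–5 s: v starts 2 m/s; Δx = 2·5 + ½·-12·5² = -140 m; v ends -58 m/s.
5–8 s: v starts -58 m/s; Δx = -58·3 + ½·7·3² = -142.5 m; v ends -37 m/s.
8–10 s: v starts -37 m/s; Δx = -37·2 + ½·-9·2² = -92 m; v ends -55 m/s.
10–15 s: v starts -55 m/s; Δx = -55·5 + ½·-5·5² = -337.5 m; v ends -80 m/s.
x(15) = 1 + Σ Δx = -711 m.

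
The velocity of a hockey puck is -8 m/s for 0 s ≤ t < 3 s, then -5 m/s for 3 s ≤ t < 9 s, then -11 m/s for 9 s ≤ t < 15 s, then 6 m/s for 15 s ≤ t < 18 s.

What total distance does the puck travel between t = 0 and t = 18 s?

138 m

Distance (not displacement) is the total path length: add the absolute areas under v-t.
0–3 s: |-8| × 3 = 24 m
3–9 s: |-5| × 6 = 30 m
9–15 s: |-11| × 6 = 66 m
15–18 s: |6| × 3 = 18 m
Total distance = 138 m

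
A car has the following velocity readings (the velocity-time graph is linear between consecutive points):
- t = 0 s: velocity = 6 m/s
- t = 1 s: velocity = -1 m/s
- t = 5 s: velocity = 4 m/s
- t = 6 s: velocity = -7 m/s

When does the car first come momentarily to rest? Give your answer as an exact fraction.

t = 6/7 s

v changes sign on 0–1 s (from 6 to -1); the graph is linear there, so v = 0 at t = 0 + (-6)·(1 − 0)/(-1 − 6) = 6/7 s.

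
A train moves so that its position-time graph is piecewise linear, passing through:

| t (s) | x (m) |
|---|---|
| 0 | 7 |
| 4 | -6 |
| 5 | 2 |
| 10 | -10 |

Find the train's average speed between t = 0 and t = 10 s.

Average speed = (total path length)/(elapsed time); on a piecewise-linear x-t graph the path length is Σ|Δx|.
0–4 s: |Δx| = |-6 − 7| = 13 m
4–5 s: |Δx| = |2 − -6| = 8 m
5–10 s: |Δx| = |-10 − 2| = 12 m
Total path = 33 m; average speed = 33/10 = 3.3 m/s.

3.3 m/s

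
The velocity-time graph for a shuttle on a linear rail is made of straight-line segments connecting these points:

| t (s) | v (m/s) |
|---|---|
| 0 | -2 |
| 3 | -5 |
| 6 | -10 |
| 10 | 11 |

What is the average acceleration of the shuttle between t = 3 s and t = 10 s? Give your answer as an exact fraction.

16/7 m/s²

Average acceleration = Δv/Δt = (11 − -5)/(10 − 3) = 16/7 m/s².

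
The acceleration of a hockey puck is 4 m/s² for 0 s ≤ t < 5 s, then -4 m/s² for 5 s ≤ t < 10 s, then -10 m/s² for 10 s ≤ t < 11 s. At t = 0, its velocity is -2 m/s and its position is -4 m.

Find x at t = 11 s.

69 m

On each constant-a segment, Δv = aΔt and Δx = v₀Δt + ½aΔt²; chain segment to segment.
0–5 s: v starts -2 m/s; Δx = -2·5 + ½·4·5² = 40 m; v ends 18 m/s.
5–10 s: v starts 18 m/s; Δx = 18·5 + ½·-4·5² = 40 m; v ends -2 m/s.
10–11 s: v starts -2 m/s; Δx = -2·1 + ½·-10·1² = -7 m; v ends -12 m/s.
x(11) = -4 + Σ Δx = 69 m.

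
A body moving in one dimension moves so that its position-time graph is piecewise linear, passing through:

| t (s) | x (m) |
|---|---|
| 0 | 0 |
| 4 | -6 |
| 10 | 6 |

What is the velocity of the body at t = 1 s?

-1.5 m/s

Velocity is the slope of the x-t graph on 0–4 s: (-6 − 0)/(4 − 0) = -1.5 m/s.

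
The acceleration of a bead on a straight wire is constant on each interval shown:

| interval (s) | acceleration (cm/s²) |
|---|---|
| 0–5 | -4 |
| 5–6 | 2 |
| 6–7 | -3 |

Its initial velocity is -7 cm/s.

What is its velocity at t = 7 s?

Δv equals the area under the a-t graph; then v = v₀ + Δv.
0–5 s: -4 × 5 = -20 cm/s
5–6 s: 2 × 1 = 2 cm/s
6–7 s: -3 × 1 = -3 cm/s
Δv = -21 cm/s, so v(7) = -7 + (-21) = -28 cm/s.

-28 cm/s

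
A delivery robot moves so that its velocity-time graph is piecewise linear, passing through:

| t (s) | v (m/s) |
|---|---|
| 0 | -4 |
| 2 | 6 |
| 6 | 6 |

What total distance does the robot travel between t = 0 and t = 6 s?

29.2 m

Distance (not displacement) is the total path length: add the absolute areas under v-t.
0–2 s: v = 0 at t = 0.8 s; triangle areas 1.6 + 3.6 = 5.2 m
2–6 s: |6| × 4 = 24 m
Total distance = 29.2 m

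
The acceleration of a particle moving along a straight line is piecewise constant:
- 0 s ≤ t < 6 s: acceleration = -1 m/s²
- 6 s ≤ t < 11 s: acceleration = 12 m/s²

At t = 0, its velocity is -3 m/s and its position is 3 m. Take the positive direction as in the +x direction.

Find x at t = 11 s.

72 m

On each constant-a segment, Δv = aΔt and Δx = v₀Δt + ½aΔt²; chain segment to segment.
0–6 s: v starts -3 m/s; Δx = -3·6 + ½·-1·6² = -36 m; v ends -9 m/s.
6–11 s: v starts -9 m/s; Δx = -9·5 + ½·12·5² = 105 m; v ends 51 m/s.
x(11) = 3 + Σ Δx = 72 m.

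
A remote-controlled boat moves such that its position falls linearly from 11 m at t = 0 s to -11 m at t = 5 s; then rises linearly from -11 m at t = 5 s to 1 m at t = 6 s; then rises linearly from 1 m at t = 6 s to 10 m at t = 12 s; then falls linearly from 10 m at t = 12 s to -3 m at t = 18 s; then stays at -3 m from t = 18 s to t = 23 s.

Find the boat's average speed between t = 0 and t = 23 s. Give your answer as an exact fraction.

Average speed = (total path length)/(elapsed time); on a piecewise-linear x-t graph the path length is Σ|Δx|.
0–5 s: |Δx| = |-11 − 11| = 22 m
5–6 s: |Δx| = |1 − -11| = 12 m
6–12 s: |Δx| = |10 − 1| = 9 m
12–18 s: |Δx| = |-3 − 10| = 13 m
18–23 s: |Δx| = |-3 − -3| = 0 m
Total path = 56 m; average speed = 56/23 = 56/23 m/s.

56/23 m/s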